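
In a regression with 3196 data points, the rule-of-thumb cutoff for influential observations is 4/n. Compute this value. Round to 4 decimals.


Cook's distance cutoff = 4/n = 4/3196.
= 0.0013.

0.0013


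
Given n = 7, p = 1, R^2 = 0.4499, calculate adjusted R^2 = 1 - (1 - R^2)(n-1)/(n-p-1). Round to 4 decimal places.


Plug in: Adj R^2 = 1 - (1 - 0.4499) * 6/5.
= 1 - 0.5501 * 6/5
= 1 - 3.3006 / 5
= 1 - 0.6601 = 0.3399.

0.3399


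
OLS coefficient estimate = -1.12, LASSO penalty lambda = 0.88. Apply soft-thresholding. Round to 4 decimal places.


|beta_OLS| = 1.12.
lambda = 0.88.
Since |beta| > lambda, coefficient = sign(beta)*(|beta| - lambda) = -0.2400.
Result = -0.2400.

-0.2400


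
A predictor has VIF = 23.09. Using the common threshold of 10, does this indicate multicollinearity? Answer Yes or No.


The threshold is 10.
VIF = 23.09 is >= 10.
Multicollinearity indication: Yes.

Yes


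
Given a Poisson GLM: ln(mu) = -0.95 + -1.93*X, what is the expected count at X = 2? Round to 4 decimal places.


Compute eta = -0.95 + -1.93 * 2 = -4.8100.
Apply inverse link: mu = e^-4.8100 = 0.0081.

0.0081


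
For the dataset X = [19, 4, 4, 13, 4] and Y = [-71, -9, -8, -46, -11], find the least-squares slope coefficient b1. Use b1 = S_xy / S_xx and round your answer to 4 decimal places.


Calculate xbar = 8.8000, ybar = -29.0000.
S_xx = 190.8000, S_xy = -783.0000.
Using b1 = S_xy / S_xx = -783.0000 / 190.8000, we get b1 = -4.1038.

-4.1038


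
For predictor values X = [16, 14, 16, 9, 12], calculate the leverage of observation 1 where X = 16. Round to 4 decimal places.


Mean of X: xbar = 13.4000.
SXX = 35.2000.
For X = 16: h = 1/5 + (16 - 13.4000)^2/35.2000 = 0.3920.

0.3920


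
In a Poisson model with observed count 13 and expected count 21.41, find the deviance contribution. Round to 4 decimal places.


Compute y*ln(y/mu) = 13*ln(13/21.41) = 13*-0.498909 = -6.485817.
y - mu = -8.41.
D = 2*(-6.485817 - (-8.41)) = 3.848366, which rounds to 3.8484.

3.8484


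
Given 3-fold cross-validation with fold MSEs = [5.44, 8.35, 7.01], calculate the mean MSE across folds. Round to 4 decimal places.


Total MSE across folds = 20.8000.
CV-MSE = 20.8000/3 = 6.9333.

6.9333


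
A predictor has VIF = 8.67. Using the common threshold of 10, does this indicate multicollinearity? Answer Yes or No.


The threshold is 10.
VIF = 8.67 is < 10.
Multicollinearity indication: No.

No


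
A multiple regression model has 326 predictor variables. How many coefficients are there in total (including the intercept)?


Including the intercept, the model has 326 predictor coefficients + 1 intercept.
Total = 327.

327


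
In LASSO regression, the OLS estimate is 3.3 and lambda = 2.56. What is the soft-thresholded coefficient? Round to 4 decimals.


|beta_OLS| = 3.3.
lambda = 2.56.
Since |beta| > lambda, coefficient = sign(beta)*(|beta| - lambda) = 0.7400.
Result = 0.7400.

0.7400


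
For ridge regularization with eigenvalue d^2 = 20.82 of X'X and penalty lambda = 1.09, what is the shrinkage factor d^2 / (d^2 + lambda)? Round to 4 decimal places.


Compute the denominator: 20.82 + 1.09 = 21.9100.
Shrinkage factor = 20.82 / 21.9100 = 0.9503.

0.9503


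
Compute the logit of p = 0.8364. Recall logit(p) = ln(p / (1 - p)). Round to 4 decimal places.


Compute the odds: 0.8364/0.1636 = 5.1125.
Take the natural log: ln(5.1125) = 1.6317.

1.6317


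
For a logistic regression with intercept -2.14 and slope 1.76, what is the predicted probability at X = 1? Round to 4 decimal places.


z = -2.14 + 1.76 * 1 = -0.3800.
Sigmoid: P = 1 / (1 + exp(0.3800)) = 0.4061.

0.4061


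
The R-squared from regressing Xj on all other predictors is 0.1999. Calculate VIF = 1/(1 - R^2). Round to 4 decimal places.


Denominator: 1 - 0.1999 = 0.8001.
VIF = 1 / 0.8001 = 1.2498.

1.2498


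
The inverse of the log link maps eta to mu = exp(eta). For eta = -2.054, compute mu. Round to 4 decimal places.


The inverse log link gives:
mu = exp(-2.054) = 0.1282.

0.1282


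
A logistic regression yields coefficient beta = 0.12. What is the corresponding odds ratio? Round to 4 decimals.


exp(0.12) = 1.1275.
So the odds ratio is 1.1275.

1.1275


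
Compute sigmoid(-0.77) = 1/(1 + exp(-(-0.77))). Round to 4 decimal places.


exp(0.7700) = 2.1598.
1 + exp(-z) = 3.1598.
sigmoid = 1/3.1598 = 0.3165.

0.3165


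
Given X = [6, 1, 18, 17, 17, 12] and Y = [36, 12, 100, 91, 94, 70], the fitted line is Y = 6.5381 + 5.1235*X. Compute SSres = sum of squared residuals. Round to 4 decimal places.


Predicted values from Y = 6.5381 + 5.1235*X.
Residuals: [-1.2791, 0.3384, 1.2389, -2.6376, 0.3624, 1.9799].
SSres = 14.2938.

14.2938


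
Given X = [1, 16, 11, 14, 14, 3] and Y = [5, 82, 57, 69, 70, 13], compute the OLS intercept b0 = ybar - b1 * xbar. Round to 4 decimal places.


Compute b1 = 5.1215 from the OLS formula.
With xbar = 9.8333 and ybar = 49.3333, the intercept is:
b0 = 49.3333 - 5.1215 * 9.8333 = -1.0285.

-1.0285


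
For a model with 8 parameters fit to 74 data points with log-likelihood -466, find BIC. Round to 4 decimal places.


ln(74) = 4.304065.
k * ln(n) = 8 * 4.304065 = 34.432520.
-2L = 932.
BIC = 34.432520 + 932 = 966.432520, which rounds to 966.4325.

966.4325


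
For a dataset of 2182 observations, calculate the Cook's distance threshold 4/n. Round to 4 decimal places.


Using the rule of thumb:
Threshold = 4 / 2182 = 0.0018.

0.0018


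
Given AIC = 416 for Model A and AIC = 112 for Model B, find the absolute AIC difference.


Compute |416 - 112| = 304.
Model B has the smaller AIC.

304


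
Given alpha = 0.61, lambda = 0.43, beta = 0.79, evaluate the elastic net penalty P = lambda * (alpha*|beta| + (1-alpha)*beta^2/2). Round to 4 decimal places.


L1 component = 0.61 * |0.79| = 0.4819.
L2 component = 0.39 * 0.79^2 / 2 = 0.1217.
Penalty = 0.43 * (0.4819 + 0.1217) = 0.43 * 0.6036 = 0.2595.

0.2595


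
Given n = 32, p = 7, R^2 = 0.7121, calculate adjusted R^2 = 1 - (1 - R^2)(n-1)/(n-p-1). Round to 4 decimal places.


Adjusted R^2 = 1 - (1 - R^2) * (n-1)/(n-p-1).
(1 - R^2) = 0.2879.
(n-1)/(n-p-1) = 31/24.
(1 - R^2) * (n-1) = 0.2879 * 31 = 8.9249.
Divide by (n-p-1): 8.9249 / 24 = 0.3719.
Adj R^2 = 1 - 0.3719 = 0.6281.

0.6281


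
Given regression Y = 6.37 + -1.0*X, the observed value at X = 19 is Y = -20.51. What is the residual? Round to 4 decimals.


Fitted value at X = 19 is yhat = 6.37 + -1.0*19 = -12.6300.
Residual = -20.51 - -12.6300 = -7.8800.

-7.8800


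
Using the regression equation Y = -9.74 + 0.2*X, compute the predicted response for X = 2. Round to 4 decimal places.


Plug X = 2 into Y = -9.74 + 0.2*X:
Y = -9.74 + 0.4000 = -9.3400.

-9.3400


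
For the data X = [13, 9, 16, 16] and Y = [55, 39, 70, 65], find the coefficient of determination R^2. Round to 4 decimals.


After computing the OLS fit (b0=2.2273, b1=4.0758):
SSres = 12.5606, SStot = 560.7500.
R^2 = 1 - 12.5606/560.7500 = 0.9776.

0.9776


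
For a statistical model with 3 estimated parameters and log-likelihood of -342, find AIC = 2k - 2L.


AIC = 2k - 2*loglik = 2(3) - 2(-342).
= 6 + 684 = 690.

690


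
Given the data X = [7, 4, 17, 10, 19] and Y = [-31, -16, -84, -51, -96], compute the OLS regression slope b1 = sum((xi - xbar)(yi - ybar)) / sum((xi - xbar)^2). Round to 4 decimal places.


Calculate xbar = 11.4000, ybar = -55.6000.
S_xx = 165.2000, S_xy = -873.8000.
Using b1 = S_xy / S_xx = -873.8000 / 165.2000, we get b1 = -5.2893.

-5.2893


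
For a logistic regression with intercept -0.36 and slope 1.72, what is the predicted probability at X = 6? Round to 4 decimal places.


Compute z = -0.36 + (1.72)(6) = 9.9600.
exp(-z) = 0.0000.
P = 1/(1 + 0.0000) = 1.0000.

1.0000


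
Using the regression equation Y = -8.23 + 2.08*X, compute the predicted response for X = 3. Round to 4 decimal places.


Predicted value:
Y = -8.23 + (2.08)(3) = -8.23 + 6.2400 = -1.9900.

-1.9900


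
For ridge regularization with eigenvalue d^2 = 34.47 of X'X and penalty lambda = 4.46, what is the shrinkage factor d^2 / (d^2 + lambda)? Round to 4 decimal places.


Compute the denominator: 34.47 + 4.46 = 38.9300.
Shrinkage factor = 34.47 / 38.9300 = 0.8854.

0.8854


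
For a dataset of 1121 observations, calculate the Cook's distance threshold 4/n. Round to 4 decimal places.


Using the rule of thumb:
Threshold = 4 / 1121 = 0.0036.

0.0036


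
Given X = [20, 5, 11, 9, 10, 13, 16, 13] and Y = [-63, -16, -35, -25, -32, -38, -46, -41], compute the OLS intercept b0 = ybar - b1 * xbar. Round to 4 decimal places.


Compute b1 = -3.0647 from the OLS formula.
With xbar = 12.1250 and ybar = -37.0000, the intercept is:
b0 = -37.0000 - -3.0647 * 12.1250 = 0.1596.

0.1596


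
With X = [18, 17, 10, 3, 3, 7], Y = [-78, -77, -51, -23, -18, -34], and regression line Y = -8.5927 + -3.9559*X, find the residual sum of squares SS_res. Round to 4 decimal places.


Compute predicted values, then residuals = yi - yhat_i.
Residuals: [1.7989, -1.1570, -2.8483, -2.5396, 2.4604, 2.2840].
SSres = sum(residual^2) = 30.4073.

30.4073


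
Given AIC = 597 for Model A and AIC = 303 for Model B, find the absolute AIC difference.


|AIC_A - AIC_B| = |597 - 303| = 294.
Model B is preferred (lower AIC).

294


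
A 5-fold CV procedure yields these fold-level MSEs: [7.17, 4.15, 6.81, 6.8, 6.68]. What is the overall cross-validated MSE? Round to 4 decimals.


Add all fold MSEs: 31.6100.
Divide by k = 5: 31.6100/5 = 6.3220.

6.3220


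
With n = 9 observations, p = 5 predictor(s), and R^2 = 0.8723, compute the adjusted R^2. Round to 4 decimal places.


Adjusted R^2 = 1 - (1 - R^2) * (n-1)/(n-p-1).
(1 - R^2) = 0.1277.
(n-1)/(n-p-1) = 8/3.
(1 - R^2) * (n-1) = 0.1277 * 8 = 1.0216.
Divide by (n-p-1): 1.0216 / 3 = 0.3405.
Adj R^2 = 1 - 0.3405 = 0.6595.

0.6595


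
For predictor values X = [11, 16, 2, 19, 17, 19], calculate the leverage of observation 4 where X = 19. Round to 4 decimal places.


Mean of X: xbar = 14.0000.
SXX = 216.0000.
For X = 19: h = 1/6 + (19 - 14.0000)^2/216.0000 = 0.2824.

0.2824


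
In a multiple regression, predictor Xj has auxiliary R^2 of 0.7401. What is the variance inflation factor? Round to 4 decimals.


Using VIF = 1/(1 - R^2_j):
1 - 0.7401 = 0.2599.
VIF = 3.8476.

3.8476


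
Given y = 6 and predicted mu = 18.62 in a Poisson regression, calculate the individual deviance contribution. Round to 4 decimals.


First: ln(6/18.62) = -1.132477.
Then: 6 * -1.132477 = -6.794862.
y - mu = 6 - 18.62 = -12.62.
D = 2(-6.794862 - -12.62) = 11.650276, which rounds to 11.6503.

11.6503


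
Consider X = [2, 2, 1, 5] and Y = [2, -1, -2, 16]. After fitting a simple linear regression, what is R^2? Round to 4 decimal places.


After computing the OLS fit (b0=-8.0556, b1=4.7222):
SSres = 8.0556, SStot = 208.7500.
R^2 = 1 - 8.0556/208.7500 = 0.9614.

0.9614


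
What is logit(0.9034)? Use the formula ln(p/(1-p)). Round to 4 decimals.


The odds are p/(1-p) = 0.9034 / 0.0966 = 9.3520.
logit(p) = ln(9.3520) = 2.2356.

2.2356


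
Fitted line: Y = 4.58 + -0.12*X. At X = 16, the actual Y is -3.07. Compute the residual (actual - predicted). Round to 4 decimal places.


Predicted = 4.58 + -0.12 * 16 = 2.6600.
Residual = -3.07 - 2.6600 = -5.7300.

-5.7300


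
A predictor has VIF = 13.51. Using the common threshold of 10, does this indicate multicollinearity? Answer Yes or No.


The threshold is 10.
VIF = 13.51 is >= 10.
Multicollinearity indication: Yes.

Yes


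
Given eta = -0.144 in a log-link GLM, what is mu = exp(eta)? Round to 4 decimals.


The inverse log link gives:
mu = exp(-0.144) = 0.8659.

0.8659


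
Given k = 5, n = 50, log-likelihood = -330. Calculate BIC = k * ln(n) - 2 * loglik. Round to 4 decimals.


k * ln(n) = 5 * ln(50) = 5 * 3.912023 = 19.560115.
-2 * loglik = -2 * (-330) = 660.
BIC = 19.560115 + 660 = 679.560115, which rounds to 679.5601.

679.5601


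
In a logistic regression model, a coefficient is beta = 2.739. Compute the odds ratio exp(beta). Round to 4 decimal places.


Odds ratio = exp(beta) = exp(2.739).
= 15.4715.

15.4715


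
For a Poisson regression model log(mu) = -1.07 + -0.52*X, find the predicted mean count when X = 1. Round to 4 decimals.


Linear predictor: eta = -1.07 + (-0.52)(1) = -1.5900.
Expected count: mu = exp(-1.5900) = 0.2039.

0.2039


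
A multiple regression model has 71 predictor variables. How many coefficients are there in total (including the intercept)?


Total coefficients = number of predictors + 1 (for the intercept).
= 71 + 1 = 72.

72


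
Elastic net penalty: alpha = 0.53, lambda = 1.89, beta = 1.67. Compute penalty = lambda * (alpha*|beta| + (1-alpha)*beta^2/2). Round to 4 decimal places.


alpha * |beta| = 0.53 * 1.67 = 0.8851.
(1-alpha) * beta^2/2 = 0.47 * 2.7889/2 = 0.6554.
Total = 1.89 * (0.8851 + 0.6554) = 2.9115.

2.9115


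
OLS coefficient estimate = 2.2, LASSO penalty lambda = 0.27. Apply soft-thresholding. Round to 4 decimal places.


Check: |2.2| = 2.2 vs lambda = 0.27.
Since |beta| > lambda, coefficient = sign(beta)*(|beta| - lambda) = 1.9300.
Soft-thresholded coefficient = 1.9300.

1.9300


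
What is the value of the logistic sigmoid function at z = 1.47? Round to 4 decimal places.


Compute exp(-1.4700) = 0.2299.
Sigmoid = 1 / (1 + 0.2299) = 1 / 1.2299 = 0.8131.

0.8131


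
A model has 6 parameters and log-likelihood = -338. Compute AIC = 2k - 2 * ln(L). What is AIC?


AIC = 2k - 2*loglik = 2(6) - 2(-338).
= 12 + 676 = 688.

688


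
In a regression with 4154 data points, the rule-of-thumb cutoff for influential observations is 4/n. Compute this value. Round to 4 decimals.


Cook's distance cutoff = 4/n = 4/4154.
= 0.0010.

0.0010


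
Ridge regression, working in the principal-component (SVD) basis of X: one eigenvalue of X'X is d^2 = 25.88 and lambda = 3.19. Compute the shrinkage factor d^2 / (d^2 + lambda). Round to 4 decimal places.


Denominator = d^2 + lambda = 25.88 + 3.19 = 29.0700.
Shrinkage = 25.88 / 29.0700 = 0.8903.

0.8903


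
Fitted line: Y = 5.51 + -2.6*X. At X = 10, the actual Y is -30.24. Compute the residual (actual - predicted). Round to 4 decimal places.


Predicted = 5.51 + -2.6 * 10 = -20.4900.
Residual = -30.24 - -20.4900 = -9.7500.

-9.7500


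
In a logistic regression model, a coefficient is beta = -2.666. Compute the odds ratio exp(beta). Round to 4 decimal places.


exp(-2.666) = 0.0695.
So the odds ratio is 0.0695.

0.0695


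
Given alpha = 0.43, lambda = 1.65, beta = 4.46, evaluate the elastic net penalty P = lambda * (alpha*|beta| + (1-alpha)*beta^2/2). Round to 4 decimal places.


L1 component = 0.43 * |4.46| = 1.9178.
L2 component = 0.57 * 4.46^2 / 2 = 5.6691.
Penalty = 1.65 * (1.9178 + 5.6691) = 1.65 * 7.5869 = 12.5184.

12.5184


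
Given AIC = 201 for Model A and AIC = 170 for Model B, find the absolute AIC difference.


|AIC_A - AIC_B| = |201 - 170| = 31.
Model B is preferred (lower AIC).

31


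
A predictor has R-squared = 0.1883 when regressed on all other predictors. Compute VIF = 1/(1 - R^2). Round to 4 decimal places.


Using VIF = 1/(1 - R^2_j):
1 - 0.1883 = 0.8117.
VIF = 1.2320.

1.2320


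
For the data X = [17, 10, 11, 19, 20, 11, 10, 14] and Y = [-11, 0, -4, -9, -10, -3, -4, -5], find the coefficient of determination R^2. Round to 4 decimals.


The fitted line is Y = 6.0333 + -0.8417*X.
SSres = 18.4917, SStot = 103.5000.
R^2 = 1 - SSres/SStot = 0.8213.

0.8213


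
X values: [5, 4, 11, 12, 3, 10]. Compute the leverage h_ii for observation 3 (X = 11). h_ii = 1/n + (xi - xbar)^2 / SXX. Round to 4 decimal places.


n = 6, xbar = 7.5000.
SXX = sum((xi - xbar)^2) = 77.5000.
h = 1/6 + (11 - 7.5000)^2 / 77.5000 = 0.3247.

0.3247


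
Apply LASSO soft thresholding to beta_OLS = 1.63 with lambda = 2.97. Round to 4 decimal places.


|beta_OLS| = 1.63.
lambda = 2.97.
Since |beta| <= lambda, the coefficient is set to 0.
Result = 0.0000.

0.0000


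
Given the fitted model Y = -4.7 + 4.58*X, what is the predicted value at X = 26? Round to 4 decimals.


Plug X = 26 into Y = -4.7 + 4.58*X:
Y = -4.7 + 119.0800 = 114.3800.

114.3800


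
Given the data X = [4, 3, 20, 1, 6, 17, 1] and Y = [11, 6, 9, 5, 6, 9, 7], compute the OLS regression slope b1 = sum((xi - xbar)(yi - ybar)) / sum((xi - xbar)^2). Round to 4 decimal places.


First compute the means: xbar = 7.4286, ybar = 7.5714.
Then S_xx = sum((xi - xbar)^2) = 365.7143.
S_xy = sum((xi - xbar)(yi - ybar)) = 49.2857.
b1 = S_xy / S_xx = 49.2857 / 365.7143 = 0.1348.

0.1348


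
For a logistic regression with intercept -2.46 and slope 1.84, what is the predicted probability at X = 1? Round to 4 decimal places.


z = -2.46 + 1.84 * 1 = -0.6200.
Sigmoid: P = 1 / (1 + exp(0.6200)) = 0.3498.

0.3498


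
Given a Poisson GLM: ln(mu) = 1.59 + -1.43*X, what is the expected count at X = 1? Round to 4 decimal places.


Compute eta = 1.59 + -1.43 * 1 = 0.1600.
Apply inverse link: mu = e^0.1600 = 1.1735.

1.1735


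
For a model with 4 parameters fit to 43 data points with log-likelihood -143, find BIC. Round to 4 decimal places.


k * ln(n) = 4 * ln(43) = 4 * 3.761200 = 15.044800.
-2 * loglik = -2 * (-143) = 286.
BIC = 15.044800 + 286 = 301.044800, which rounds to 301.0448.

301.0448


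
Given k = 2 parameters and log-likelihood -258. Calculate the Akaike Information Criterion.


AIC = 2k - 2*loglik = 2(2) - 2(-258).
= 4 + 516 = 520.

520


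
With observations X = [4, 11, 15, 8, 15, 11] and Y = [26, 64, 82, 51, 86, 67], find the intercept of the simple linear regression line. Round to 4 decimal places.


First find the slope: b1 = 5.1754.
Means: xbar = 10.6667, ybar = 62.6667.
b0 = ybar - b1 * xbar = 62.6667 - 5.1754 * 10.6667 = 7.4627.

7.4627


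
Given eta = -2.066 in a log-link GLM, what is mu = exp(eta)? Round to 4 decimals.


The inverse log link gives:
mu = exp(-2.066) = 0.1267.

0.1267


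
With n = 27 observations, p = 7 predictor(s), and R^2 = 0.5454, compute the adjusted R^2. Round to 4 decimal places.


Using the formula:
(1 - 0.5454) = 0.4546.
Multiply by 26/19: 0.4546 * 26 = 11.8196, then 11.8196 / 19 = 0.6221.
Adj R^2 = 1 - 0.6221 = 0.3779.

0.3779


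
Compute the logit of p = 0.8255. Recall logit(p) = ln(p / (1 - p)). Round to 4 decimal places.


1 - p = 0.1745.
p/(1-p) = 4.7307.
logit = ln(4.7307) = 1.5541.

1.5541


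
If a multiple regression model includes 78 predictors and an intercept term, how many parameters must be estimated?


Including the intercept, the model has 78 predictor coefficients + 1 intercept.
Total = 79.

79


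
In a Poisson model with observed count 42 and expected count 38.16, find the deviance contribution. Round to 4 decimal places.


Compute y*ln(y/mu) = 42*ln(42/38.16) = 42*0.095882 = 4.027044.
y - mu = 3.84.
D = 2*(4.027044 - (3.84)) = 0.374088, which rounds to 0.3741.

0.3741


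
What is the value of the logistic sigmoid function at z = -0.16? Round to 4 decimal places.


Compute exp(0.1600) = 1.1735.
Sigmoid = 1 / (1 + 1.1735) = 1 / 2.1735 = 0.4601.

0.4601


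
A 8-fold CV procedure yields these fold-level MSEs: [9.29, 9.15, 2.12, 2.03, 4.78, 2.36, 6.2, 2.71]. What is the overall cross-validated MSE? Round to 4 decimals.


Total MSE across folds = 38.6400.
CV-MSE = 38.6400/8 = 4.8300.

4.8300


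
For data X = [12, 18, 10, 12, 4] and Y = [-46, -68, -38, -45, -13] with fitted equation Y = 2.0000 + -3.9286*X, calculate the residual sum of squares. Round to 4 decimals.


For each point, residual = actual - predicted.
Residuals: [-0.8568, 0.7148, -0.7140, 0.1432, 0.7144].
Sum of squared residuals = 2.2857.

2.2857


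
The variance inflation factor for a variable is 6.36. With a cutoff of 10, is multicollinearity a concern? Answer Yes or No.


Check: VIF = 6.36 vs threshold = 10.
Since 6.36 < 10, the answer is No.

No


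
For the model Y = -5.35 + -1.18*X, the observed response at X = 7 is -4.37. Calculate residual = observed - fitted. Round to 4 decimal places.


Fitted value at X = 7 is yhat = -5.35 + -1.18*7 = -13.6100.
Residual = -4.37 - -13.6100 = 9.2400.

9.2400


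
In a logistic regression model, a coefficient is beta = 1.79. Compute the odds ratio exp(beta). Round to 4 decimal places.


exp(1.79) = 5.9895.
So the odds ratio is 5.9895.

5.9895


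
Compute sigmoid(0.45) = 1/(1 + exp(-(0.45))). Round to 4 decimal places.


Compute exp(-0.4500) = 0.6376.
Sigmoid = 1 / (1 + 0.6376) = 1 / 1.6376 = 0.6106.

0.6106


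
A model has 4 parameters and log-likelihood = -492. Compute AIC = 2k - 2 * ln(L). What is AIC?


AIC = 2k - 2*loglik = 2(4) - 2(-492).
= 8 + 984 = 992.

992


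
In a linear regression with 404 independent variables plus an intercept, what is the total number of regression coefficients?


Total coefficients = number of predictors + 1 (for the intercept).
= 404 + 1 = 405.

405


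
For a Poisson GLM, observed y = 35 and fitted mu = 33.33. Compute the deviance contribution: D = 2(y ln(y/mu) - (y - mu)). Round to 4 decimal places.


Compute y*ln(y/mu) = 35*ln(35/33.33) = 35*0.048890 = 1.711150.
y - mu = 1.67.
D = 2*(1.711150 - (1.67)) = 0.082300, which rounds to 0.0823.

0.0823


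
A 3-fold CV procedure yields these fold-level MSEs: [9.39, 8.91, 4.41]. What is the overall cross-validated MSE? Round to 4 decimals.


Add all fold MSEs: 22.7100.
Divide by k = 3: 22.7100/3 = 7.5700.

7.5700


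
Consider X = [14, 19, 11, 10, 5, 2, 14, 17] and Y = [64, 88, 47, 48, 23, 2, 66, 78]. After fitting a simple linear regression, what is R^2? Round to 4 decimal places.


After computing the OLS fit (b0=-4.5171, b1=4.9145):
SSres = 42.2906, SStot = 5694.0000.
R^2 = 1 - 42.2906/5694.0000 = 0.9926.

0.9926


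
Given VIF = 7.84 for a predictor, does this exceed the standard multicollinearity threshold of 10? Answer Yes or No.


Compare VIF = 7.84 to the threshold of 10.
7.84 < 10, so the answer is No.

No


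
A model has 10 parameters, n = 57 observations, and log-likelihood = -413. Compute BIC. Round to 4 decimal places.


ln(57) = 4.043051.
k * ln(n) = 10 * 4.043051 = 40.430510.
-2L = 826.
BIC = 40.430510 + 826 = 866.430510, which rounds to 866.4305.

866.4305


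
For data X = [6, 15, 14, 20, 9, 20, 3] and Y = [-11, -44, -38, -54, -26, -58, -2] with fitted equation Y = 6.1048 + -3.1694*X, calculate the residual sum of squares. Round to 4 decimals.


Predicted values from Y = 6.1048 + -3.1694*X.
Residuals: [1.9116, -2.5638, 0.2668, 3.2832, -3.5802, -0.7168, 1.4034].
SSres = 36.3790.

36.3790


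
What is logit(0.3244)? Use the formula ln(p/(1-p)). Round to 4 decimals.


1 - p = 0.6756.
p/(1-p) = 0.4802.
logit = ln(0.4802) = -0.7336.

-0.7336


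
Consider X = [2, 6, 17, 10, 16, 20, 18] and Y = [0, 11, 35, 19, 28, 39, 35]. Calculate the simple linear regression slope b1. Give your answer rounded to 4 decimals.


Calculate xbar = 12.7143, ybar = 23.8571.
S_xx = 277.4286, S_xy = 585.7143.
Using b1 = S_xy / S_xx = 585.7143 / 277.4286, we get b1 = 2.1112.

2.1112


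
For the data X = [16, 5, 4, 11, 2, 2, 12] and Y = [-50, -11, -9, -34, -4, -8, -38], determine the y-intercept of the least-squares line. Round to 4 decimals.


First find the slope: b1 = -3.2714.
Means: xbar = 7.4286, ybar = -22.0000.
b0 = ybar - b1 * xbar = -22.0000 - -3.2714 * 7.4286 = 2.3017.

2.3017


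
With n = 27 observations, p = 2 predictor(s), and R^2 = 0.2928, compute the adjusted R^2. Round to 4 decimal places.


Adjusted R^2 = 1 - (1 - R^2) * (n-1)/(n-p-1).
(1 - R^2) = 0.7072.
(n-1)/(n-p-1) = 26/24.
(1 - R^2) * (n-1) = 0.7072 * 26 = 18.3872.
Divide by (n-p-1): 18.3872 / 24 = 0.7661.
Adj R^2 = 1 - 0.7661 = 0.2339.

0.2339


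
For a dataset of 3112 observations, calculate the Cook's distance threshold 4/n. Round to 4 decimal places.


Using the rule of thumb:
Threshold = 4 / 3112 = 0.0013.

0.0013


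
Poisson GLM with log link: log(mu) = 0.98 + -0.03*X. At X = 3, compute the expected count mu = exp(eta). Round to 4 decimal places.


Linear predictor: eta = 0.98 + (-0.03)(3) = 0.8900.
Expected count: mu = exp(0.8900) = 2.4351.

2.4351


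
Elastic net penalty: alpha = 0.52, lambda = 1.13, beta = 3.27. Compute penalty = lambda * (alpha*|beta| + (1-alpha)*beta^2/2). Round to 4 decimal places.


Compute:
L1 = 0.52 * 3.27 = 1.7004.
L2 = 0.48 * 3.27^2 / 2 = 2.5663.
Penalty = 1.13 * (1.7004 + 2.5663) = 4.8214.

4.8214


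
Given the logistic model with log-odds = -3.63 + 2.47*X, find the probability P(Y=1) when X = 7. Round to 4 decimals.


z = -3.63 + 2.47 * 7 = 13.6600.
Sigmoid: P = 1 / (1 + exp(-13.6600)) = 1.0000.

1.0000


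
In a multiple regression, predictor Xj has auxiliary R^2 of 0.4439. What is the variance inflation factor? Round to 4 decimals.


Using VIF = 1/(1 - R^2_j):
1 - 0.4439 = 0.5561.
VIF = 1.7982.

1.7982


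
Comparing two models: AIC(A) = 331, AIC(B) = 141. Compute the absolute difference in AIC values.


|AIC_A - AIC_B| = |331 - 141| = 190.
Model B is preferred (lower AIC).

190


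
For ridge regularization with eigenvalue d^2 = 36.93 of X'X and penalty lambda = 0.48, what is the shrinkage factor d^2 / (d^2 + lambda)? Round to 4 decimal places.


Denominator = d^2 + lambda = 36.93 + 0.48 = 37.4100.
Shrinkage = 36.93 / 37.4100 = 0.9872.

0.9872


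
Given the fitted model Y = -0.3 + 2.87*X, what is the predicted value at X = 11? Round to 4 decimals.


Predicted value:
Y = -0.3 + (2.87)(11) = -0.3 + 31.5700 = 31.2700.

31.2700


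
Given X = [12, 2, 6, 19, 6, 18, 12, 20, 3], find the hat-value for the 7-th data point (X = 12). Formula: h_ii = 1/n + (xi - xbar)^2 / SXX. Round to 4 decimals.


Mean of X: xbar = 10.8889.
SXX = 390.8889.
For X = 12: h = 1/9 + (12 - 10.8889)^2/390.8889 = 0.1143.

0.1143


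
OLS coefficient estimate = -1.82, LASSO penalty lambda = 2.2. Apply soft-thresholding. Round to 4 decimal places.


|beta_OLS| = 1.82.
lambda = 2.2.
Since |beta| <= lambda, the coefficient is set to 0.
Result = 0.0000.

0.0000


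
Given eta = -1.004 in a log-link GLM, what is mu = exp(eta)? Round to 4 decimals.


mu = exp(eta) = exp(-1.004).
= 0.3664.

0.3664


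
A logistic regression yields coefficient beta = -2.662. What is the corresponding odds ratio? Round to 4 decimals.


The odds ratio is computed as:
OR = e^(-2.662) = 0.0698.

0.0698


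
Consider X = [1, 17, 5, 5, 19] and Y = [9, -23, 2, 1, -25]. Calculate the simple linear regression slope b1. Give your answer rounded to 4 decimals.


The sample means are xbar = 9.4000 and ybar = -7.2000.
Compute S_xx = 259.2000 and S_xy = -503.6000.
Slope b1 = S_xy / S_xx = -503.6000 / 259.2000 = -1.9429.

-1.9429


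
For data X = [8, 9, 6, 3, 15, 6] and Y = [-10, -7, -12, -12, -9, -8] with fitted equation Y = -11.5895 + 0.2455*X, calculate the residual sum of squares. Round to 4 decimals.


For each point, residual = actual - predicted.
Residuals: [-0.3745, 2.3800, -1.8835, -1.1470, -1.0930, 2.1165].
Sum of squared residuals = 16.3421.

16.3421


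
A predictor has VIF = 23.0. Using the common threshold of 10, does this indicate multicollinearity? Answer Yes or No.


Compare VIF = 23.0 to the threshold of 10.
23.0 >= 10, so the answer is Yes.

Yes


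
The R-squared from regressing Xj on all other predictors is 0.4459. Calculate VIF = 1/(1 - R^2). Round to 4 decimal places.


VIF = 1 / (1 - 0.4459).
= 1 / 0.5541 = 1.8047.

1.8047


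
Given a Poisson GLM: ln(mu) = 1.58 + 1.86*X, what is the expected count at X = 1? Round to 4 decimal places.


Compute eta = 1.58 + 1.86 * 1 = 3.4400.
Apply inverse link: mu = e^3.4400 = 31.1870.

31.1870


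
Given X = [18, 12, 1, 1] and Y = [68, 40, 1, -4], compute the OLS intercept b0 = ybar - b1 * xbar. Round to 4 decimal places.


First find the slope: b1 = 4.0234.
Means: xbar = 8.0000, ybar = 26.2500.
b0 = ybar - b1 * xbar = 26.2500 - 4.0234 * 8.0000 = -5.9369.

-5.9369


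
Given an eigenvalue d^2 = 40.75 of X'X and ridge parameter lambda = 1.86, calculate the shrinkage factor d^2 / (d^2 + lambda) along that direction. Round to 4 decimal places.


Compute the denominator: 40.75 + 1.86 = 42.6100.
Shrinkage factor = 40.75 / 42.6100 = 0.9563.

0.9563


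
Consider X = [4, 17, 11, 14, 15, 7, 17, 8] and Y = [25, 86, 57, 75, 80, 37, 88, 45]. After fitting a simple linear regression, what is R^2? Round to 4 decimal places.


After computing the OLS fit (b0=4.6426, b1=4.9017):
SSres = 18.3783, SStot = 4051.8750.
R^2 = 1 - 18.3783/4051.8750 = 0.9955.

0.9955


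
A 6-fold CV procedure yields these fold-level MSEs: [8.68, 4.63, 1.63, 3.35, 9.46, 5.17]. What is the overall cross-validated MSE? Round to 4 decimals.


Sum of fold MSEs = 32.9200.
Average = 32.9200 / 6 = 5.4867.

5.4867


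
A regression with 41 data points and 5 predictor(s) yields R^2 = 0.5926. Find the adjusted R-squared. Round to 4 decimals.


Adjusted R^2 = 1 - (1 - R^2) * (n-1)/(n-p-1).
(1 - R^2) = 0.4074.
(n-1)/(n-p-1) = 40/35.
(1 - R^2) * (n-1) = 0.4074 * 40 = 16.2960.
Divide by (n-p-1): 16.2960 / 35 = 0.4656.
Adj R^2 = 1 - 0.4656 = 0.5344.

0.5344


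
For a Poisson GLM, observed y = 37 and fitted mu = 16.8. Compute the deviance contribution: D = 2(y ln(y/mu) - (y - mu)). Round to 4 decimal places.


Compute y*ln(y/mu) = 37*ln(37/16.8) = 37*0.789539 = 29.212943.
y - mu = 20.2.
D = 2*(29.212943 - (20.2)) = 18.025886, which rounds to 18.0259.

18.0259


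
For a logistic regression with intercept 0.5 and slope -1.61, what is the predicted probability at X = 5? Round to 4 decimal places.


z = 0.5 + -1.61 * 5 = -7.5500.
Sigmoid: P = 1 / (1 + exp(7.5500)) = 0.0005.

0.0005


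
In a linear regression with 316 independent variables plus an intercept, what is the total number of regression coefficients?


Each predictor gets one coefficient, plus one intercept.
Total parameters = 316 + 1 = 317.

317


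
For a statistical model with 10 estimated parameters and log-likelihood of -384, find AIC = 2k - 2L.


AIC = 2*10 - 2*(-384).
= 20 + 768 = 788.

788


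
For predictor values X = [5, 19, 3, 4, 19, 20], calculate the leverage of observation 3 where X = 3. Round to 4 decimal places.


n = 6, xbar = 11.6667.
SXX = sum((xi - xbar)^2) = 355.3333.
h = 1/6 + (3 - 11.6667)^2 / 355.3333 = 0.3780.

0.3780


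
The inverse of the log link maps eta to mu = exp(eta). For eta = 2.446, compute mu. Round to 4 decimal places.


mu = exp(eta) = exp(2.446).
= 11.5421.

11.5421


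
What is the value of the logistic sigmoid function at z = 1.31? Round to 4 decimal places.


First, exp(-1.3100) = 0.2698.
Then sigma(z) = 1/(1 + 0.2698) = 0.7875.

0.7875


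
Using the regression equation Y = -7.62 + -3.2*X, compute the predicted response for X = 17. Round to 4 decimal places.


Plug X = 17 into Y = -7.62 + -3.2*X:
Y = -7.62 + -54.4000 = -62.0200.

-62.0200


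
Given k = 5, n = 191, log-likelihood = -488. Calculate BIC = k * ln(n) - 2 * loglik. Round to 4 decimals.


Compute k*ln(n) = 5*ln(191) = 5*5.252273 = 26.261365.
Then -2*loglik = 976.
BIC = 26.261365 + 976 = 1002.261365, which rounds to 1002.2614.

1002.2614


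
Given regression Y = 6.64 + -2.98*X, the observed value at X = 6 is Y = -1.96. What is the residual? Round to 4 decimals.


Fitted value at X = 6 is yhat = 6.64 + -2.98*6 = -11.2400.
Residual = -1.96 - -11.2400 = 9.2800.

9.2800


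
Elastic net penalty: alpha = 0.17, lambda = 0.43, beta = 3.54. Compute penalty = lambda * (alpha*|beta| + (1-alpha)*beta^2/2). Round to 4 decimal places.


alpha * |beta| = 0.17 * 3.54 = 0.6018.
(1-alpha) * beta^2/2 = 0.83 * 12.5316/2 = 5.2006.
Total = 0.43 * (0.6018 + 5.2006) = 2.4950.

2.4950


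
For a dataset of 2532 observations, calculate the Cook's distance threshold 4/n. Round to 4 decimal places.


Cook's distance cutoff = 4/n = 4/2532.
= 0.0016.

0.0016


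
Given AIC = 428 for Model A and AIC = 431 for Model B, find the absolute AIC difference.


Compute |428 - 431| = 3.
Model A has the smaller AIC.

3


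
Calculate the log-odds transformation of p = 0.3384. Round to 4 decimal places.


The odds are p/(1-p) = 0.3384 / 0.6616 = 0.5115.
logit(p) = ln(0.5115) = -0.6704.

-0.6704


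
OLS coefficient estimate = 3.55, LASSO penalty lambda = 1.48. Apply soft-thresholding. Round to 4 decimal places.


Absolute value: |3.55| = 3.55.
Compare to lambda = 1.48.
Since |beta| > lambda, coefficient = sign(beta)*(|beta| - lambda) = 2.0700.

2.0700


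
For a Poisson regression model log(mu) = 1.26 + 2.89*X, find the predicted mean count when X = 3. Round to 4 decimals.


Compute eta = 1.26 + 2.89 * 3 = 9.9300.
Apply inverse link: mu = e^9.9300 = 20537.3406.

20537.3406


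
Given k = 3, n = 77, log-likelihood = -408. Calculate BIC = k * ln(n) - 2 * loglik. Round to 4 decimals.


Compute k*ln(n) = 3*ln(77) = 3*4.343805 = 13.031415.
Then -2*loglik = 816.
BIC = 13.031415 + 816 = 829.031415, which rounds to 829.0314.

829.0314


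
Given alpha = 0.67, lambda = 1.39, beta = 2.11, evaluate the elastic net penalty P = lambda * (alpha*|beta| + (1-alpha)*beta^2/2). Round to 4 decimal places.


alpha * |beta| = 0.67 * 2.11 = 1.4137.
(1-alpha) * beta^2/2 = 0.33 * 4.4521/2 = 0.7346.
Total = 1.39 * (1.4137 + 0.7346) = 2.9861.

2.9861


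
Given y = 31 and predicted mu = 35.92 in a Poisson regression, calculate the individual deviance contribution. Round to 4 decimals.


Compute y*ln(y/mu) = 31*ln(31/35.92) = 31*-0.147307 = -4.566517.
y - mu = -4.92.
D = 2*(-4.566517 - (-4.92)) = 0.706966, which rounds to 0.7070.

0.7070


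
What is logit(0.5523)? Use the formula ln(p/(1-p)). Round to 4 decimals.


Compute the odds: 0.5523/0.4477 = 1.2336.
Take the natural log: ln(1.2336) = 0.2100.

0.2100


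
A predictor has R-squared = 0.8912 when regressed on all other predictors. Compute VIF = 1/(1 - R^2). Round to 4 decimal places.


Using VIF = 1/(1 - R^2_j):
1 - 0.8912 = 0.1088.
VIF = 9.1912.

9.1912


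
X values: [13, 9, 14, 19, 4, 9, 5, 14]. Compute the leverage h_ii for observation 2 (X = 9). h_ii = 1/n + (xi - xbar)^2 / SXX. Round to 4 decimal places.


Mean of X: xbar = 10.8750.
SXX = 178.8750.
For X = 9: h = 1/8 + (9 - 10.8750)^2/178.8750 = 0.1447.

0.1447


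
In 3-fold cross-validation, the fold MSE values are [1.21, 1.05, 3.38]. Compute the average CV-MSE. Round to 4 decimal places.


Add all fold MSEs: 5.6400.
Divide by k = 3: 5.6400/3 = 1.8800.

1.8800


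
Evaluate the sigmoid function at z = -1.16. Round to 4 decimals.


Compute exp(1.1600) = 3.1899.
Sigmoid = 1 / (1 + 3.1899) = 1 / 4.1899 = 0.2387.

0.2387


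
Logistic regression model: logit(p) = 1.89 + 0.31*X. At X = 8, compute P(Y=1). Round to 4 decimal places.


z = 1.89 + 0.31 * 8 = 4.3700.
Sigmoid: P = 1 / (1 + exp(-4.3700)) = 0.9875.

0.9875


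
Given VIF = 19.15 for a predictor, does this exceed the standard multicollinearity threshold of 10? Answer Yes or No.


The threshold is 10.
VIF = 19.15 is >= 10.
Multicollinearity indication: Yes.

Yes


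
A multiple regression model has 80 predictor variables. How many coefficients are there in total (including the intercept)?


Each predictor gets one coefficient, plus one intercept.
Total parameters = 80 + 1 = 81.

81


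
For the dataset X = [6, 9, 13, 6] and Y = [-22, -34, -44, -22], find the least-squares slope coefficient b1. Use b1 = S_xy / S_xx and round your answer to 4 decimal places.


First compute the means: xbar = 8.5000, ybar = -30.5000.
Then S_xx = sum((xi - xbar)^2) = 33.0000.
S_xy = sum((xi - xbar)(yi - ybar)) = -105.0000.
b1 = S_xy / S_xx = -105.0000 / 33.0000 = -3.1818.

-3.1818


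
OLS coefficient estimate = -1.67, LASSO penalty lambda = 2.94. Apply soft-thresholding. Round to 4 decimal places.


Absolute value: |-1.67| = 1.67.
Compare to lambda = 2.94.
Since |beta| <= lambda, the coefficient is set to 0.

0.0000


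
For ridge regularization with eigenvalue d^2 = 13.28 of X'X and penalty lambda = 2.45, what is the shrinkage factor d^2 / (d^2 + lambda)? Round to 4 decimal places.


d^2 + lambda = 13.28 + 2.45 = 15.7300.
Shrinkage factor = 13.28/15.7300 = 0.8442.

0.8442


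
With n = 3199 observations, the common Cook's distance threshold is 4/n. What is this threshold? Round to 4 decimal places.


Cook's distance cutoff = 4/n = 4/3199.
= 0.0013.

0.0013


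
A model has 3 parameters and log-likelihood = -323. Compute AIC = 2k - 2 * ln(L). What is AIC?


AIC = 2k - 2*loglik = 2(3) - 2(-323).
= 6 + 646 = 652.

652


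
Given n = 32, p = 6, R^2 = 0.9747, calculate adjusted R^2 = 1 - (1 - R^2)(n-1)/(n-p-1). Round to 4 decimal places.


Plug in: Adj R^2 = 1 - (1 - 0.9747) * 31/25.
= 1 - 0.0253 * 31/25
= 1 - 0.7843 / 25
= 1 - 0.0314 = 0.9686.

0.9686


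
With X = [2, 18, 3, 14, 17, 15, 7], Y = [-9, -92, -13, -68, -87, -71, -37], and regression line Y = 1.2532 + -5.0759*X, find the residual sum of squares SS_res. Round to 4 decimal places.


Compute predicted values, then residuals = yi - yhat_i.
Residuals: [-0.1014, -1.8870, 0.9745, 1.8094, -1.9629, 3.8853, -2.7219].
SSres = sum(residual^2) = 34.1519.

34.1519


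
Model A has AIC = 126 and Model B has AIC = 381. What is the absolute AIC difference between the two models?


Absolute difference = |126 - 381| = 255.
The model with lower AIC (A) is preferred.

255


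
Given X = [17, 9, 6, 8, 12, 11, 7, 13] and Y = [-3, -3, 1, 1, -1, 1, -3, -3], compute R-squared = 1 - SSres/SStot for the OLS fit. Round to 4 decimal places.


Fit the OLS line: b0 = 1.1497, b1 = -0.2313.
SSres = 22.5850.
SStot = 27.5000.
R^2 = 1 - 22.5850/27.5000 = 0.1787.

0.1787


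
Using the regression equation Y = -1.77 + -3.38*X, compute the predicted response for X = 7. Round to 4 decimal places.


Predicted value:
Y = -1.77 + (-3.38)(7) = -1.77 + -23.6600 = -25.4300.

-25.4300


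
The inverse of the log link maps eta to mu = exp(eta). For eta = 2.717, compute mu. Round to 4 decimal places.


The inverse log link gives:
mu = exp(2.717) = 15.1348.

15.1348


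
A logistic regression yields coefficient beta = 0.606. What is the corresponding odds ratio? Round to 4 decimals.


exp(0.606) = 1.8331.
So the odds ratio is 1.8331.

1.8331


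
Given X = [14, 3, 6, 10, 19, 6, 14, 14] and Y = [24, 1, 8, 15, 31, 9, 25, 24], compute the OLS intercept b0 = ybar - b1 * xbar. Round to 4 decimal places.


Compute b1 = 1.9136 from the OLS formula.
With xbar = 10.7500 and ybar = 17.1250, the intercept is:
b0 = 17.1250 - 1.9136 * 10.7500 = -3.4465.

-3.4465


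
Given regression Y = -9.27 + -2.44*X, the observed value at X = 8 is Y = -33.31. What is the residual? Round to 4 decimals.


Predicted = -9.27 + -2.44 * 8 = -28.7900.
Residual = -33.31 - -28.7900 = -4.5200.

-4.5200


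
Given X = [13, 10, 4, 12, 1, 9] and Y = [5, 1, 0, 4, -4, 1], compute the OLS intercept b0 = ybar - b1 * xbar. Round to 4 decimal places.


First find the slope: b1 = 0.6391.
Means: xbar = 8.1667, ybar = 1.1667.
b0 = ybar - b1 * xbar = 1.1667 - 0.6391 * 8.1667 = -4.0526.

-4.0526


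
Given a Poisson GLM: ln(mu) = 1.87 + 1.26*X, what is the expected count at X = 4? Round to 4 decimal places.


eta = 1.87 + 1.26 * 4 = 6.9100.
mu = exp(6.9100) = 1002.2472.

1002.2472


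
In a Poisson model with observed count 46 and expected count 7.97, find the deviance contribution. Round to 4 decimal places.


First: ln(46/7.97) = 1.752957.
Then: 46 * 1.752957 = 80.636022.
y - mu = 46 - 7.97 = 38.03.
D = 2(80.636022 - 38.03) = 85.212044, which rounds to 85.2120.

85.2120


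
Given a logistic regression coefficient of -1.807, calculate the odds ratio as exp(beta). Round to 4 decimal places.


exp(-1.807) = 0.1641.
So the odds ratio is 0.1641.

0.1641
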